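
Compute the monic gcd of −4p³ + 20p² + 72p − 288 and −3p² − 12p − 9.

By polynomial division,
  −4p³ + 20p² + 72p − 288 = ((4/3)p − 12)(−3p² − 12p − 9) + (−60p − 396)
  −3p² − 12p − 9 = ((1/20)p − 13/100)(−60p − 396) + (−1512/25)
  −60p − 396 = ((125/126)p + 275/42)(−1512/25) + (0)
The last nonzero remainder is the constant −1512/25, so the polynomials are coprime and gcd = 1.

1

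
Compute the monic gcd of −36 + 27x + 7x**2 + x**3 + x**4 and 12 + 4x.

3 + x

Repeated division with remainder:
  x**4 + x**3 + 7x**2 + 27x − 36 = ((1/4)x**3 − (1/2)x**2 + (13/4)x − 3)(4x + 12) + (0)
Last nonzero remainder: 4x + 12. Dividing through by 4 gives the monic gcd x + 3.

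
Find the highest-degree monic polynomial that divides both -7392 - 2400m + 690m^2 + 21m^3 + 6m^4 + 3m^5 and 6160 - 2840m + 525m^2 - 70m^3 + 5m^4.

-176 + 56m - 7m^2 + m^3

Apply the Euclidean algorithm:
  3m^5 + 6m^4 + 21m^3 + 690m^2 - 2400m - 7392 = ((3/5)m + 48/5)(5m^4 - 70m^3 + 525m^2 - 2840m + 6160) + (378m^3 - 2646m^2 + 21168m - 66528)
  5m^4 - 70m^3 + 525m^2 - 2840m + 6160 = ((5/378)m - 5/54)(378m^3 - 2646m^2 + 21168m - 66528) + (0)
Last nonzero remainder: 378m^3 - 2646m^2 + 21168m - 66528. Dividing through by 378 gives the monic gcd m^3 - 7m^2 + 56m - 176.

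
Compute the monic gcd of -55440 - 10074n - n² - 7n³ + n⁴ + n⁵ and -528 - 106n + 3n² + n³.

-528 - 106n + 3n² + n³

Euclidean algorithm in ℚ[n]:
  n⁵ + n⁴ - 7n³ - n² - 10074n - 55440 = (n² - 2n + 105)(n³ + 3n² - 106n - 528) + (0)
The last nonzero remainder n³ + 3n² - 106n - 528 is already monic.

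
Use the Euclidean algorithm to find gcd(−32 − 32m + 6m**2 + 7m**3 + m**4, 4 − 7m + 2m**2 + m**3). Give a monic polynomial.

Euclidean algorithm in ℚ[m]:
  m**4 + 7m**3 + 6m**2 − 32m − 32 = (m + 5)(m**3 + 2m**2 − 7m + 4) + (3m**2 − m − 52)
  m**3 + 2m**2 − 7m + 4 = ((1/3)m + 7/9)(3m**2 − m − 52) + ((100/9)m + 400/9)
  3m**2 − m − 52 = ((27/100)m − 117/100)((100/9)m + 400/9) + (0)
Last nonzero remainder: (100/9)m + 400/9. Dividing through by 100/9 gives the monic gcd m + 4.

4 + m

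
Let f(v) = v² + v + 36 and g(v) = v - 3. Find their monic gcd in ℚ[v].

1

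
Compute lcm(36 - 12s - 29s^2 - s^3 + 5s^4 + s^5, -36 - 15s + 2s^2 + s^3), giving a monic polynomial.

Apply the Euclidean algorithm:
  s^5 + 5s^4 - s^3 - 29s^2 - 12s + 36 = (s^2 + 3s + 8)(s^3 + 2s^2 - 15s - 36) + (36s^2 + 216s + 324)
  s^3 + 2s^2 - 15s - 36 = ((1/36)s - 1/9)(36s^2 + 216s + 324) + (0)
Last nonzero remainder: 36s^2 + 216s + 324. Dividing through by 36 gives the monic gcd s^2 + 6s + 9.
Then lcm(f, g) = f·g / gcd(f, g); expanding and making the result monic gives the answer.

-144 + 84s + 104s^2 - 25s^3 - 21s^4 + s^5 + s^6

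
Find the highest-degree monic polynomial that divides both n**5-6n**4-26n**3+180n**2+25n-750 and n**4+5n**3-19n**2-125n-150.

n**3+2n**2-25n-50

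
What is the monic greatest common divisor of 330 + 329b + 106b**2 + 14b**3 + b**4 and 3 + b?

Repeated division with remainder:
  b**4 + 14b**3 + 106b**2 + 329b + 330 = (b**3 + 11b**2 + 73b + 110)(b + 3) + (0)
The last nonzero remainder b + 3 is already monic.

3 + b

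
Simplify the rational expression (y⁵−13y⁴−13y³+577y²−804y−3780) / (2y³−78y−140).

By polynomial division,
  y⁵−13y⁴−13y³+577y²−804y−3780 = ((1/2)y²−(13/2)y+13)(2y³−78y−140) + (140y²−700y−1960)
  2y³−78y−140 = ((1/70)y+1/14)(140y²−700y−1960) + (0)
Last nonzero remainder: 140y²−700y−1960. Dividing through by 140 gives the monic gcd y²−5y−14.
Cancel y²−5y−14 from numerator and denominator to get the reduced form.

(y³−8y²−39y+270)/(2y+10)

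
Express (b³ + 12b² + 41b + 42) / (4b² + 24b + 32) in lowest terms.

By polynomial division,
  b³ + 12b² + 41b + 42 = ((1/4)b + 3/2)(4b² + 24b + 32) + (−3b − 6)
  4b² + 24b + 32 = (−(4/3)b − 16/3)(−3b − 6) + (0)
Last nonzero remainder: −3b − 6. Dividing through by −3 gives the monic gcd b + 2.
Cancel b + 2 from numerator and denominator to get the reduced form.

(b² + 10b + 21)/(4b + 16)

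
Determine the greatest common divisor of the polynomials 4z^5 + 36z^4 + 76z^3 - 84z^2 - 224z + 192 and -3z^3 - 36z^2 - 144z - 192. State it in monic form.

z^2 + 8z + 16

Apply the Euclidean algorithm:
  4z^5 + 36z^4 + 76z^3 - 84z^2 - 224z + 192 = (-(4/3)z^2 + 4z - 28/3)(-3z^3 - 36z^2 - 144z - 192) + (-100z^2 - 800z - 1600)
  -3z^3 - 36z^2 - 144z - 192 = ((3/100)z + 3/25)(-100z^2 - 800z - 1600) + (0)
Last nonzero remainder: -100z^2 - 800z - 1600. Dividing through by -100 gives the monic gcd z^2 + 8z + 16.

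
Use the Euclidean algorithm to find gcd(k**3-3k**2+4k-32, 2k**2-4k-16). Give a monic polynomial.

Apply the Euclidean algorithm:
  k**3-3k**2+4k-32 = ((1/2)k-1/2)(2k**2-4k-16) + (10k-40)
  2k**2-4k-16 = ((1/5)k+2/5)(10k-40) + (0)
Last nonzero remainder: 10k-40. Dividing through by 10 gives the monic gcd k-4.

k-4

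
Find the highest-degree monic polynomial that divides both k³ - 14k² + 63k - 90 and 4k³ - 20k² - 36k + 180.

k² - 8k + 15

Repeated division with remainder:
  k³ - 14k² + 63k - 90 = (1/4)(4k³ - 20k² - 36k + 180) + (-9k² + 72k - 135)
  4k³ - 20k² - 36k + 180 = (-(4/9)k - 4/3)(-9k² + 72k - 135) + (0)
Last nonzero remainder: -9k² + 72k - 135. Dividing through by -9 gives the monic gcd k² - 8k + 15.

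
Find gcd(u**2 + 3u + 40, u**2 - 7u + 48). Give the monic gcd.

By polynomial division,
  u**2 + 3u + 40 = (u**2 - 7u + 48) + (10u - 8)
  u**2 - 7u + 48 = ((1/10)u - 31/50)(10u - 8) + (1076/25)
  10u - 8 = ((125/538)u - 50/269)(1076/25) + (0)
The last nonzero remainder is the constant 1076/25, so the polynomials are coprime and gcd = 1.

1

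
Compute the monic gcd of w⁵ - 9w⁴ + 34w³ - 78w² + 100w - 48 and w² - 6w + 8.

w² - 6w + 8

Apply the Euclidean algorithm:
  w⁵ - 9w⁴ + 34w³ - 78w² + 100w - 48 = (w³ - 3w² + 8w - 6)(w² - 6w + 8) + (0)
The last nonzero remainder w² - 6w + 8 is already monic.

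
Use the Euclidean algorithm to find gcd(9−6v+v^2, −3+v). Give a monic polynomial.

−3+v

By polynomial division,
  v^2−6v+9 = (v−3)(v−3) + (0)
The last nonzero remainder v−3 is already monic.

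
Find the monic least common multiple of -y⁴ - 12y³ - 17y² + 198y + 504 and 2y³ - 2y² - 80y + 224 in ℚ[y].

Repeated division with remainder:
  -y⁴ - 12y³ - 17y² + 198y + 504 = (-(1/2)y - 13/2)(2y³ - 2y² - 80y + 224) + (-70y² - 210y + 1960)
  2y³ - 2y² - 80y + 224 = (-(1/35)y + 4/35)(-70y² - 210y + 1960) + (0)
Last nonzero remainder: -70y² - 210y + 1960. Dividing through by -70 gives the monic gcd y² + 3y - 28.
Then lcm(f, g) = f·g / gcd(f, g); expanding and making the result monic gives the answer.

y⁵ + 8y⁴ - 31y³ - 266y² + 288y + 2016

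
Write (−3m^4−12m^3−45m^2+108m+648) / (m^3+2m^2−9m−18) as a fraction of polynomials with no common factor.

(−3m^2−12m−72)/(m+2)

Euclidean algorithm in ℚ[m]:
  −3m^4−12m^3−45m^2+108m+648 = (−3m−6)(m^3+2m^2−9m−18) + (−60m^2+540)
  m^3+2m^2−9m−18 = (−(1/60)m−1/30)(−60m^2+540) + (0)
Last nonzero remainder: −60m^2+540. Dividing through by −60 gives the monic gcd m^2−9.
Cancel m^2−9 from numerator and denominator to get the reduced form.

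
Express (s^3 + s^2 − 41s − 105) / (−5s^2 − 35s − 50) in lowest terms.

(−s^2 + 4s + 21)/(5s + 10)

Euclidean algorithm in ℚ[s]:
  s^3 + s^2 − 41s − 105 = (−(1/5)s + 6/5)(−5s^2 − 35s − 50) + (−9s − 45)
  −5s^2 − 35s − 50 = ((5/9)s + 10/9)(−9s − 45) + (0)
Last nonzero remainder: −9s − 45. Dividing through by −9 gives the monic gcd s + 5.
Cancel s + 5 from numerator and denominator to get the reduced form.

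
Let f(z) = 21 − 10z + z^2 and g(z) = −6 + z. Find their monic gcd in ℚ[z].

1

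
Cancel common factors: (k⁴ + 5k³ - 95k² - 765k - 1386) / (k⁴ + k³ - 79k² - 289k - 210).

(k² - 5k - 66)/(k² - 9k - 10)

By polynomial division,
  k⁴ + 5k³ - 95k² - 765k - 1386 = (k⁴ + k³ - 79k² - 289k - 210) + (4k³ - 16k² - 476k - 1176)
  k⁴ + k³ - 79k² - 289k - 210 = ((1/4)k + 5/4)(4k³ - 16k² - 476k - 1176) + (60k² + 600k + 1260)
  4k³ - 16k² - 476k - 1176 = ((1/15)k - 14/15)(60k² + 600k + 1260) + (0)
Last nonzero remainder: 60k² + 600k + 1260. Dividing through by 60 gives the monic gcd k² + 10k + 21.
Cancel k² + 10k + 21 from numerator and denominator to get the reduced form.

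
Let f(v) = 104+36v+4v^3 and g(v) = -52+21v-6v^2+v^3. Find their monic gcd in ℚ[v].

13-2v+v^2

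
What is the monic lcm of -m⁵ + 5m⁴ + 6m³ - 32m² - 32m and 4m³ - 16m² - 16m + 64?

Euclidean algorithm in ℚ[m]:
  -m⁵ + 5m⁴ + 6m³ - 32m² - 32m = (-(1/4)m² + (1/4)m + 3/2)(4m³ - 16m² - 16m + 64) + (12m² - 24m - 96)
  4m³ - 16m² - 16m + 64 = ((1/3)m - 2/3)(12m² - 24m - 96) + (0)
Last nonzero remainder: 12m² - 24m - 96. Dividing through by 12 gives the monic gcd m² - 2m - 8.
Then lcm(f, g) = f·g / gcd(f, g); expanding and making the result monic gives the answer.

m⁶ - 7m⁵ + 4m⁴ + 44m³ - 32m² - 64m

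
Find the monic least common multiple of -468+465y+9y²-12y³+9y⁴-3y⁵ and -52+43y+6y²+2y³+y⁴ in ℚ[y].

624-464y-167y²+13y³-8y⁴+y⁵+y⁶

Apply the Euclidean algorithm:
  -3y⁵+9y⁴-12y³+9y²+465y-468 = (-3y+15)(y⁴+2y³+6y²+43y-52) + (-24y³+48y²-336y+312)
  y⁴+2y³+6y²+43y-52 = (-(1/24)y-1/6)(-24y³+48y²-336y+312) + (0)
Last nonzero remainder: -24y³+48y²-336y+312. Dividing through by -24 gives the monic gcd y³-2y²+14y-13.
Then lcm(f, g) = f·g / gcd(f, g); expanding and making the result monic gives the answer.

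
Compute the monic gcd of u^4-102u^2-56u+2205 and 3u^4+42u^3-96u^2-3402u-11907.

Euclidean algorithm in ℚ[u]:
  u^4-102u^2-56u+2205 = (1/3)(3u^4+42u^3-96u^2-3402u-11907) + (-14u^3-70u^2+1078u+6174)
  3u^4+42u^3-96u^2-3402u-11907 = (-(3/14)u-27/14)(-14u^3-70u^2+1078u+6174) + (0)
Last nonzero remainder: -14u^3-70u^2+1078u+6174. Dividing through by -14 gives the monic gcd u^3+5u^2-77u-441.

u^3+5u^2-77u-441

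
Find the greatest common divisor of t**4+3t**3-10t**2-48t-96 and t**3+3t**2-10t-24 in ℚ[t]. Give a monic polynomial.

Apply the Euclidean algorithm:
  t**4+3t**3-10t**2-48t-96 = (t)(t**3+3t**2-10t-24) + (-24t-96)
  t**3+3t**2-10t-24 = (-(1/24)t**2+(1/24)t+1/4)(-24t-96) + (0)
Last nonzero remainder: -24t-96. Dividing through by -24 gives the monic gcd t+4.

t+4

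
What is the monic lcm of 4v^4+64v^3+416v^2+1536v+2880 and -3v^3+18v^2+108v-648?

Apply the Euclidean algorithm:
  4v^4+64v^3+416v^2+1536v+2880 = (-(4/3)v-88/3)(-3v^3+18v^2+108v-648) + (1088v^2+3840v-16128)
  -3v^3+18v^2+108v-648 = (-(3/1088)v+243/9248)(1088v^2+3840v-16128) + (-(10800/289)v-64800/289)
  1088v^2+3840v-16128 = (-(19652/675)v+16184/225)(-(10800/289)v-64800/289) + (0)
Last nonzero remainder: -(10800/289)v-64800/289. Dividing through by -10800/289 gives the monic gcd v+6.
Then lcm(f, g) = f·g / gcd(f, g); expanding and making the result monic gives the answer.

v^6+4v^5-52v^4-288v^3-144v^2+5184v+25920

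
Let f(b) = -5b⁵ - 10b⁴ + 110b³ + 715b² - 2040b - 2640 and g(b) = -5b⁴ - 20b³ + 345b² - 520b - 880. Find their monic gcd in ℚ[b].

b³ - 7b² + 8b + 16

Euclidean algorithm in ℚ[b]:
  -5b⁵ - 10b⁴ + 110b³ + 715b² - 2040b - 2640 = (b - 2)(-5b⁴ - 20b³ + 345b² - 520b - 880) + (-275b³ + 1925b² - 2200b - 4400)
  -5b⁴ - 20b³ + 345b² - 520b - 880 = ((1/55)b + 1/5)(-275b³ + 1925b² - 2200b - 4400) + (0)
Last nonzero remainder: -275b³ + 1925b² - 2200b - 4400. Dividing through by -275 gives the monic gcd b³ - 7b² + 8b + 16.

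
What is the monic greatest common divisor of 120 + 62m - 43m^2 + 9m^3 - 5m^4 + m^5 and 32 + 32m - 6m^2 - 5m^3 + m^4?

-4 - 3m + m^2

Repeated division with remainder:
  m^5 - 5m^4 + 9m^3 - 43m^2 + 62m + 120 = (m)(m^4 - 5m^3 - 6m^2 + 32m + 32) + (15m^3 - 75m^2 + 30m + 120)
  m^4 - 5m^3 - 6m^2 + 32m + 32 = ((1/15)m)(15m^3 - 75m^2 + 30m + 120) + (-8m^2 + 24m + 32)
  15m^3 - 75m^2 + 30m + 120 = (-(15/8)m + 15/4)(-8m^2 + 24m + 32) + (0)
Last nonzero remainder: -8m^2 + 24m + 32. Dividing through by -8 gives the monic gcd m^2 - 3m - 4.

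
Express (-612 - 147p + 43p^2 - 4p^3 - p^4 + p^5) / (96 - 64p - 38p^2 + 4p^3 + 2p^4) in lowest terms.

(51 + 8p + p^3)/(-8 + 6p + 2p^2)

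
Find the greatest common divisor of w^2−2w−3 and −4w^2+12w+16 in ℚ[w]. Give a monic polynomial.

w+1

By polynomial division,
  w^2−2w−3 = (−1/4)(−4w^2+12w+16) + (w+1)
  −4w^2+12w+16 = (−4w+16)(w+1) + (0)
The last nonzero remainder w+1 is already monic.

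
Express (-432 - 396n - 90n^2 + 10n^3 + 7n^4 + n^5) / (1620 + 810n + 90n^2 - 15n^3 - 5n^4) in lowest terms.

(8 + 2n - n^2)/(-30 + 5n)

Apply the Euclidean algorithm:
  n^5 + 7n^4 + 10n^3 - 90n^2 - 396n - 432 = (-(1/5)n - 4/5)(-5n^4 - 15n^3 + 90n^2 + 810n + 1620) + (16n^3 + 144n^2 + 576n + 864)
  -5n^4 - 15n^3 + 90n^2 + 810n + 1620 = (-(5/16)n + 15/8)(16n^3 + 144n^2 + 576n + 864) + (0)
Last nonzero remainder: 16n^3 + 144n^2 + 576n + 864. Dividing through by 16 gives the monic gcd n^3 + 9n^2 + 36n + 54.
Cancel n^3 + 9n^2 + 36n + 54 from numerator and denominator to get the reduced form.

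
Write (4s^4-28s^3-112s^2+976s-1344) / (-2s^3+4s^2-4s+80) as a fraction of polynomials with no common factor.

(-2s^3+6s^2+80s-168)/(s^2+2s+10)

Repeated division with remainder:
  4s^4-28s^3-112s^2+976s-1344 = (-2s+10)(-2s^3+4s^2-4s+80) + (-160s^2+1176s-2144)
  -2s^3+4s^2-4s+80 = ((1/80)s+107/1600)(-160s^2+1176s-2144) + (-(11169/200)s+11169/50)
  -160s^2+1176s-2144 = ((32000/11169)s-107200/11169)(-(11169/200)s+11169/50) + (0)
Last nonzero remainder: -(11169/200)s+11169/50. Dividing through by -11169/200 gives the monic gcd s-4.
Cancel s-4 from numerator and denominator to get the reduced form.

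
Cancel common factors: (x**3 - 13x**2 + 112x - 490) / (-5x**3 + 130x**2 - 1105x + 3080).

(-x**2 + 6x - 70)/(5x**2 - 95x + 440)

By polynomial division,
  x**3 - 13x**2 + 112x - 490 = (-1/5)(-5x**3 + 130x**2 - 1105x + 3080) + (13x**2 - 109x + 126)
  -5x**3 + 130x**2 - 1105x + 3080 = (-(5/13)x + 1145/169)(13x**2 - 109x + 126) + (-(53750/169)x + 376250/169)
  13x**2 - 109x + 126 = (-(2197/53750)x + 1521/26875)(-(53750/169)x + 376250/169) + (0)
Last nonzero remainder: -(53750/169)x + 376250/169. Dividing through by -53750/169 gives the monic gcd x - 7.
Cancel x - 7 from numerator and denominator to get the reduced form.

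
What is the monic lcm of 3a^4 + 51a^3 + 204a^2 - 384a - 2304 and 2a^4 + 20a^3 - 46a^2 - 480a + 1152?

a^5 + 14a^4 + 17a^3 - 332a^2 - 384a + 2304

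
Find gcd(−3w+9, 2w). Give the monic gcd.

By polynomial division,
  −3w+9 = (−3/2)(2w) + (9)
  2w = ((2/9)w)(9) + (0)
The last nonzero remainder is the constant 9, so the polynomials are coprime and gcd = 1.

1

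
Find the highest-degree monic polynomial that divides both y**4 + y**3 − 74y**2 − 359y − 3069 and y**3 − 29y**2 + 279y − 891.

y − 11

Repeated division with remainder:
  y**4 + y**3 − 74y**2 − 359y − 3069 = (y + 30)(y**3 − 29y**2 + 279y − 891) + (517y**2 − 7838y + 23661)
  y**3 − 29y**2 + 279y − 891 = ((1/517)y − 7155/267289)(517y**2 − 7838y + 23661) + ((6260004/267289)y − 6260004/24299)
  517y**2 − 7838y + 23661 = ((138188413/6260004)y − 63882071/695556)((6260004/267289)y − 6260004/24299) + (0)
Last nonzero remainder: (6260004/267289)y − 6260004/24299. Dividing through by 6260004/267289 gives the monic gcd y − 11.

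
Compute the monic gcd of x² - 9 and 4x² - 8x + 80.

1

Repeated division with remainder:
  x² - 9 = (1/4)(4x² - 8x + 80) + (2x - 29)
  4x² - 8x + 80 = (2x + 25)(2x - 29) + (805)
  2x - 29 = ((2/805)x - 29/805)(805) + (0)
The last nonzero remainder is the constant 805, so the polynomials are coprime and gcd = 1.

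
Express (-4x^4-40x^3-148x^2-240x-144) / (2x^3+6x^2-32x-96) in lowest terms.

Repeated division with remainder:
  -4x^4-40x^3-148x^2-240x-144 = (-2x-14)(2x^3+6x^2-32x-96) + (-128x^2-880x-1488)
  2x^3+6x^2-32x-96 = (-(1/64)x+31/512)(-128x^2-880x-1488) + (-(63/32)x-189/32)
  -128x^2-880x-1488 = ((4096/63)x+15872/63)(-(63/32)x-189/32) + (0)
Last nonzero remainder: -(63/32)x-189/32. Dividing through by -63/32 gives the monic gcd x+3.
Cancel x+3 from numerator and denominator to get the reduced form.

(-2x^3-14x^2-32x-24)/(x^2-16)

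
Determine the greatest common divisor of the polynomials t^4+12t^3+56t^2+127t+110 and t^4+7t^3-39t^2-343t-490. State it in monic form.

t^2+7t+10

By polynomial division,
  t^4+12t^3+56t^2+127t+110 = (t^4+7t^3-39t^2-343t-490) + (5t^3+95t^2+470t+600)
  t^4+7t^3-39t^2-343t-490 = ((1/5)t-12/5)(5t^3+95t^2+470t+600) + (95t^2+665t+950)
  5t^3+95t^2+470t+600 = ((1/19)t+12/19)(95t^2+665t+950) + (0)
Last nonzero remainder: 95t^2+665t+950. Dividing through by 95 gives the monic gcd t^2+7t+10.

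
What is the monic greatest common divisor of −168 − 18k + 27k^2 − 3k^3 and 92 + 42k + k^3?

2 + k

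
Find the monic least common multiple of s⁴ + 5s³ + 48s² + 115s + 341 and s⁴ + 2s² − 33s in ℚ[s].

s⁶ + 2s⁵ + 33s⁴ − 29s³ − 4s² − 1023s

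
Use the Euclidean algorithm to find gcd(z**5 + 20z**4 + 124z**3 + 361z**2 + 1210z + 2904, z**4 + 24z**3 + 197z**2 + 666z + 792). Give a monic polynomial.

Euclidean algorithm in ℚ[z]:
  z**5 + 20z**4 + 124z**3 + 361z**2 + 1210z + 2904 = (z - 4)(z**4 + 24z**3 + 197z**2 + 666z + 792) + (23z**3 + 483z**2 + 3082z + 6072)
  z**4 + 24z**3 + 197z**2 + 666z + 792 = ((1/23)z + 3/23)(23z**3 + 483z**2 + 3082z + 6072) + (0)
Last nonzero remainder: 23z**3 + 483z**2 + 3082z + 6072. Dividing through by 23 gives the monic gcd z**3 + 21z**2 + 134z + 264.

z**3 + 21z**2 + 134z + 264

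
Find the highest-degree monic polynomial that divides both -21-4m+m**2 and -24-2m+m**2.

1

Repeated division with remainder:
  m**2-4m-21 = (m**2-2m-24) + (-2m+3)
  m**2-2m-24 = (-(1/2)m+1/4)(-2m+3) + (-99/4)
  -2m+3 = ((8/99)m-4/33)(-99/4) + (0)
The last nonzero remainder is the constant -99/4, so the polynomials are coprime and gcd = 1.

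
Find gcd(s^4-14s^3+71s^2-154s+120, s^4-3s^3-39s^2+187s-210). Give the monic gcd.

Repeated division with remainder:
  s^4-14s^3+71s^2-154s+120 = (s^4-3s^3-39s^2+187s-210) + (-11s^3+110s^2-341s+330)
  s^4-3s^3-39s^2+187s-210 = (-(1/11)s-7/11)(-11s^3+110s^2-341s+330) + (0)
Last nonzero remainder: -11s^3+110s^2-341s+330. Dividing through by -11 gives the monic gcd s^3-10s^2+31s-30.

s^3-10s^2+31s-30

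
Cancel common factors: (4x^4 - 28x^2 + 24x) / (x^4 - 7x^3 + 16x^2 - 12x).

By polynomial division,
  4x^4 - 28x^2 + 24x = (4)(x^4 - 7x^3 + 16x^2 - 12x) + (28x^3 - 92x^2 + 72x)
  x^4 - 7x^3 + 16x^2 - 12x = ((1/28)x - 13/98)(28x^3 - 92x^2 + 72x) + ((60/49)x^2 - (120/49)x)
  28x^3 - 92x^2 + 72x = ((343/15)x - 147/5)((60/49)x^2 - (120/49)x) + (0)
Last nonzero remainder: (60/49)x^2 - (120/49)x. Dividing through by 60/49 gives the monic gcd x^2 - 2x.
Cancel x^2 - 2x from numerator and denominator to get the reduced form.

(4x^2 + 8x - 12)/(x^2 - 5x + 6)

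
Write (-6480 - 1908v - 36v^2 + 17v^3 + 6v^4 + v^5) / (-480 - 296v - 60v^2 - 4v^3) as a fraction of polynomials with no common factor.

(270 - 33v + 4v^2 - v^3)/(20 + 4v)

Apply the Euclidean algorithm:
  v^5 + 6v^4 + 17v^3 - 36v^2 - 1908v - 6480 = (-(1/4)v^2 + (9/4)v - 39/2)(-4v^3 - 60v^2 - 296v - 480) + (-660v^2 - 6600v - 15840)
  -4v^3 - 60v^2 - 296v - 480 = ((1/165)v + 1/33)(-660v^2 - 6600v - 15840) + (0)
Last nonzero remainder: -660v^2 - 6600v - 15840. Dividing through by -660 gives the monic gcd v^2 + 10v + 24.
Cancel v^2 + 10v + 24 from numerator and denominator to get the reduced form.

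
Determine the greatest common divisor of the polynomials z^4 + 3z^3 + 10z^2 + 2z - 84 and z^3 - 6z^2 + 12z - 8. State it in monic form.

Apply the Euclidean algorithm:
  z^4 + 3z^3 + 10z^2 + 2z - 84 = (z + 9)(z^3 - 6z^2 + 12z - 8) + (52z^2 - 98z - 12)
  z^3 - 6z^2 + 12z - 8 = ((1/52)z - 107/1352)(52z^2 - 98z - 12) + ((3025/676)z - 3025/338)
  52z^2 - 98z - 12 = ((35152/3025)z + 4056/3025)((3025/676)z - 3025/338) + (0)
Last nonzero remainder: (3025/676)z - 3025/338. Dividing through by 3025/676 gives the monic gcd z - 2.

z - 2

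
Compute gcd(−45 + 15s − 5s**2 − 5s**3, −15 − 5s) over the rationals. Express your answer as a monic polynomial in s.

3 + s

Apply the Euclidean algorithm:
  −5s**3 − 5s**2 + 15s − 45 = (s**2 − 2s + 3)(−5s − 15) + (0)
Last nonzero remainder: −5s − 15. Dividing through by −5 gives the monic gcd s + 3.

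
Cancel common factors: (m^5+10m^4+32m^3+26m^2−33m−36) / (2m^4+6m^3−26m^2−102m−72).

(m^2+3m−4)/(2m−8)

By polynomial division,
  m^5+10m^4+32m^3+26m^2−33m−36 = ((1/2)m+7/2)(2m^4+6m^3−26m^2−102m−72) + (24m^3+168m^2+360m+216)
  2m^4+6m^3−26m^2−102m−72 = ((1/12)m−1/3)(24m^3+168m^2+360m+216) + (0)
Last nonzero remainder: 24m^3+168m^2+360m+216. Dividing through by 24 gives the monic gcd m^3+7m^2+15m+9.
Cancel m^3+7m^2+15m+9 from numerator and denominator to get the reduced form.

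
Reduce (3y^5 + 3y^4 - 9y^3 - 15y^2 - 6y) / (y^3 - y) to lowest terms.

(3y^3 - 9y - 6)/(y - 1)

Euclidean algorithm in ℚ[y]:
  3y^5 + 3y^4 - 9y^3 - 15y^2 - 6y = (3y^2 + 3y - 6)(y^3 - y) + (-12y^2 - 12y)
  y^3 - y = (-(1/12)y + 1/12)(-12y^2 - 12y) + (0)
Last nonzero remainder: -12y^2 - 12y. Dividing through by -12 gives the monic gcd y^2 + y.
Cancel y^2 + y from numerator and denominator to get the reduced form.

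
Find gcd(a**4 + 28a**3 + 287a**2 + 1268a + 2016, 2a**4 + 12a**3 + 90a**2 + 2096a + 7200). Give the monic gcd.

a**2 + 13a + 36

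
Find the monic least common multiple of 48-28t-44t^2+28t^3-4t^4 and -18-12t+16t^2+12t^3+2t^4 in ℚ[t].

Euclidean algorithm in ℚ[t]:
  -4t^4+28t^3-44t^2-28t+48 = (-2)(2t^4+12t^3+16t^2-12t-18) + (52t^3-12t^2-52t+12)
  2t^4+12t^3+16t^2-12t-18 = ((1/26)t+81/338)(52t^3-12t^2-52t+12) + ((3528/169)t^2-3528/169)
  52t^3-12t^2-52t+12 = ((2197/882)t-169/294)((3528/169)t^2-3528/169) + (0)
Last nonzero remainder: (3528/169)t^2-3528/169. Dividing through by 3528/169 gives the monic gcd t^2-1.
Then lcm(f, g) = f·g / gcd(f, g); expanding and making the result monic gives the answer.

-108-9t+129t^2+10t^3-22t^4-t^5+t^6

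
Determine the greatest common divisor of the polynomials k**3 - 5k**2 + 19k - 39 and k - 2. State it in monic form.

1

Apply the Euclidean algorithm:
  k**3 - 5k**2 + 19k - 39 = (k**2 - 3k + 13)(k - 2) + (-13)
  k - 2 = (-(1/13)k + 2/13)(-13) + (0)
The last nonzero remainder is the constant -13, so the polynomials are coprime and gcd = 1.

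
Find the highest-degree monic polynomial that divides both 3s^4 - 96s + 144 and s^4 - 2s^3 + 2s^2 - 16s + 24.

Euclidean algorithm in ℚ[s]:
  3s^4 - 96s + 144 = (3)(s^4 - 2s^3 + 2s^2 - 16s + 24) + (6s^3 - 6s^2 - 48s + 72)
  s^4 - 2s^3 + 2s^2 - 16s + 24 = ((1/6)s - 1/6)(6s^3 - 6s^2 - 48s + 72) + (9s^2 - 36s + 36)
  6s^3 - 6s^2 - 48s + 72 = ((2/3)s + 2)(9s^2 - 36s + 36) + (0)
Last nonzero remainder: 9s^2 - 36s + 36. Dividing through by 9 gives the monic gcd s^2 - 4s + 4.

s^2 - 4s + 4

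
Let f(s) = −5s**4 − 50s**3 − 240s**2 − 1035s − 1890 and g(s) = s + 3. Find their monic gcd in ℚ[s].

s + 3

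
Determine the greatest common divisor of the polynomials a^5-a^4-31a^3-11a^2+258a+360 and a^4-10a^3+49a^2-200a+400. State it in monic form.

Euclidean algorithm in ℚ[a]:
  a^5-a^4-31a^3-11a^2+258a+360 = (a+9)(a^4-10a^3+49a^2-200a+400) + (10a^3-252a^2+1658a-3240)
  a^4-10a^3+49a^2-200a+400 = ((1/10)a+38/25)(10a^3-252a^2+1658a-3240) + ((6656/25)a^2-(59904/25)a+26624/5)
  10a^3-252a^2+1658a-3240 = ((125/3328)a-2025/3328)((6656/25)a^2-(59904/25)a+26624/5) + (0)
Last nonzero remainder: (6656/25)a^2-(59904/25)a+26624/5. Dividing through by 6656/25 gives the monic gcd a^2-9a+20.

a^2-9a+20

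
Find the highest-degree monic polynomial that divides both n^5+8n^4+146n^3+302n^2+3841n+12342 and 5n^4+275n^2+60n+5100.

n^2-3n+34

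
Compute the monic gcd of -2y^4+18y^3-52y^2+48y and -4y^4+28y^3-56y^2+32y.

y^3-6y^2+8y

By polynomial division,
  -2y^4+18y^3-52y^2+48y = (1/2)(-4y^4+28y^3-56y^2+32y) + (4y^3-24y^2+32y)
  -4y^4+28y^3-56y^2+32y = (-y+1)(4y^3-24y^2+32y) + (0)
Last nonzero remainder: 4y^3-24y^2+32y. Dividing through by 4 gives the monic gcd y^3-6y^2+8y.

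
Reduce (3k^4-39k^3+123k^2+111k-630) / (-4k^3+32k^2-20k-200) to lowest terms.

(-3k^2+30k-63)/(4k-20)

Repeated division with remainder:
  3k^4-39k^3+123k^2+111k-630 = (-(3/4)k+15/4)(-4k^3+32k^2-20k-200) + (-12k^2+36k+120)
  -4k^3+32k^2-20k-200 = ((1/3)k-5/3)(-12k^2+36k+120) + (0)
Last nonzero remainder: -12k^2+36k+120. Dividing through by -12 gives the monic gcd k^2-3k-10.
Cancel k^2-3k-10 from numerator and denominator to get the reduced form.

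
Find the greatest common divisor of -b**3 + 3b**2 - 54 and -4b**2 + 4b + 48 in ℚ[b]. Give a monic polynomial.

b + 3

Euclidean algorithm in ℚ[b]:
  -b**3 + 3b**2 - 54 = ((1/4)b - 1/2)(-4b**2 + 4b + 48) + (-10b - 30)
  -4b**2 + 4b + 48 = ((2/5)b - 8/5)(-10b - 30) + (0)
Last nonzero remainder: -10b - 30. Dividing through by -10 gives the monic gcd b + 3.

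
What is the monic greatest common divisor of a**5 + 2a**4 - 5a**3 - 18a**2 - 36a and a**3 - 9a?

a**3 - 9a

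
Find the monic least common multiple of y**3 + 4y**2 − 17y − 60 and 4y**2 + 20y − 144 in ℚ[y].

y**4 + 13y**3 + 19y**2 − 213y − 540

By polynomial division,
  y**3 + 4y**2 − 17y − 60 = ((1/4)y − 1/4)(4y**2 + 20y − 144) + (24y − 96)
  4y**2 + 20y − 144 = ((1/6)y + 3/2)(24y − 96) + (0)
Last nonzero remainder: 24y − 96. Dividing through by 24 gives the monic gcd y − 4.
Then lcm(f, g) = f·g / gcd(f, g); expanding and making the result monic gives the answer.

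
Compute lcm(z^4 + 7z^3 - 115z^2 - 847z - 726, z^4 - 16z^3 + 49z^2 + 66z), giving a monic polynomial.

z^6 + z^5 - 157z^4 - 157z^3 + 4356z^2 + 4356z

By polynomial division,
  z^4 + 7z^3 - 115z^2 - 847z - 726 = (z^4 - 16z^3 + 49z^2 + 66z) + (23z^3 - 164z^2 - 913z - 726)
  z^4 - 16z^3 + 49z^2 + 66z = ((1/23)z - 204/529)(23z^3 - 164z^2 - 913z - 726) + ((13464/529)z^2 - (134640/529)z - 148104/529)
  23z^3 - 164z^2 - 913z - 726 = ((12167/13464)z + 529/204)((13464/529)z^2 - (134640/529)z - 148104/529) + (0)
Last nonzero remainder: (13464/529)z^2 - (134640/529)z - 148104/529. Dividing through by 13464/529 gives the monic gcd z^2 - 10z - 11.
Then lcm(f, g) = f·g / gcd(f, g); expanding and making the result monic gives the answer.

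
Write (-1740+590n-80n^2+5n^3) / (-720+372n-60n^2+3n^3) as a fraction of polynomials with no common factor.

(290-50n+5n^2)/(120-42n+3n^2)

By polynomial division,
  5n^3-80n^2+590n-1740 = (5/3)(3n^3-60n^2+372n-720) + (20n^2-30n-540)
  3n^3-60n^2+372n-720 = ((3/20)n-111/40)(20n^2-30n-540) + ((1479/4)n-4437/2)
  20n^2-30n-540 = ((80/1479)n+120/493)((1479/4)n-4437/2) + (0)
Last nonzero remainder: (1479/4)n-4437/2. Dividing through by 1479/4 gives the monic gcd n-6.
Cancel n-6 from numerator and denominator to get the reduced form.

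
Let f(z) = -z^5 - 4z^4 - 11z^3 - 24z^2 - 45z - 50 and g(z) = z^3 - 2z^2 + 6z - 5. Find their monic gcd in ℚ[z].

Euclidean algorithm in ℚ[z]:
  -z^5 - 4z^4 - 11z^3 - 24z^2 - 45z - 50 = (-z^2 - 6z - 17)(z^3 - 2z^2 + 6z - 5) + (-27z^2 + 27z - 135)
  z^3 - 2z^2 + 6z - 5 = (-(1/27)z + 1/27)(-27z^2 + 27z - 135) + (0)
Last nonzero remainder: -27z^2 + 27z - 135. Dividing through by -27 gives the monic gcd z^2 - z + 5.

z^2 - z + 5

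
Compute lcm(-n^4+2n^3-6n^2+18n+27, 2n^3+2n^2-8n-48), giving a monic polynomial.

n^6+2n^5+6n^4-10n^3-51n^2-252n-216

Repeated division with remainder:
  -n^4+2n^3-6n^2+18n+27 = (-(1/2)n+3/2)(2n^3+2n^2-8n-48) + (-13n^2+6n+99)
  2n^3+2n^2-8n-48 = (-(2/13)n-38/169)(-13n^2+6n+99) + ((1450/169)n-4350/169)
  -13n^2+6n+99 = (-(2197/1450)n-5577/1450)((1450/169)n-4350/169) + (0)
Last nonzero remainder: (1450/169)n-4350/169. Dividing through by 1450/169 gives the monic gcd n-3.
Then lcm(f, g) = f·g / gcd(f, g); expanding and making the result monic gives the answer.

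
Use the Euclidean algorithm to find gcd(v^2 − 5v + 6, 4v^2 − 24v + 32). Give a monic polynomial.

v − 2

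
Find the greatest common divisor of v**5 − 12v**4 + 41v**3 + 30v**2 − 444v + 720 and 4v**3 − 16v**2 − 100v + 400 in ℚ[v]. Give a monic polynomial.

Apply the Euclidean algorithm:
  v**5 − 12v**4 + 41v**3 + 30v**2 − 444v + 720 = ((1/4)v**2 − 2v + 17/2)(4v**3 − 16v**2 − 100v + 400) + (−134v**2 + 1206v − 2680)
  4v**3 − 16v**2 − 100v + 400 = (−(2/67)v − 10/67)(−134v**2 + 1206v − 2680) + (0)
Last nonzero remainder: −134v**2 + 1206v − 2680. Dividing through by −134 gives the monic gcd v**2 − 9v + 20.

v**2 − 9v + 20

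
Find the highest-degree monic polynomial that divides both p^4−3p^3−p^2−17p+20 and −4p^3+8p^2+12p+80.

Apply the Euclidean algorithm:
  p^4−3p^3−p^2−17p+20 = (−(1/4)p+1/4)(−4p^3+8p^2+12p+80) + (0)
Last nonzero remainder: −4p^3+8p^2+12p+80. Dividing through by −4 gives the monic gcd p^3−2p^2−3p−20.

p^3−2p^2−3p−20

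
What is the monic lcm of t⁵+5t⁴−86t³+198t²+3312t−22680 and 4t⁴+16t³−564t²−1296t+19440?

t⁶−4t⁵−131t⁴+972t³+1530t²−52488t+204120

By polynomial division,
  t⁵+5t⁴−86t³+198t²+3312t−22680 = ((1/4)t+1/4)(4t⁴+16t³−564t²−1296t+19440) + (51t³+663t²−1224t−27540)
  4t⁴+16t³−564t²−1296t+19440 = ((4/51)t−12/17)(51t³+663t²−1224t−27540) + (0)
Last nonzero remainder: 51t³+663t²−1224t−27540. Dividing through by 51 gives the monic gcd t³+13t²−24t−540.
Then lcm(f, g) = f·g / gcd(f, g); expanding and making the result monic gives the answer.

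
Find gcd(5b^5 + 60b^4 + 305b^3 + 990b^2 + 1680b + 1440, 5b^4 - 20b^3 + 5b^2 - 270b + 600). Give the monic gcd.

Repeated division with remainder:
  5b^5 + 60b^4 + 305b^3 + 990b^2 + 1680b + 1440 = (b + 16)(5b^4 - 20b^3 + 5b^2 - 270b + 600) + (620b^3 + 1180b^2 + 5400b - 8160)
  5b^4 - 20b^3 + 5b^2 - 270b + 600 = ((1/124)b - 183/3844)(620b^3 + 1180b^2 + 5400b - 8160) + ((16940/961)b^2 + (50820/961)b + 203280/961)
  620b^3 + 1180b^2 + 5400b - 8160 = ((29791/847)b - 32674/847)((16940/961)b^2 + (50820/961)b + 203280/961) + (0)
Last nonzero remainder: (16940/961)b^2 + (50820/961)b + 203280/961. Dividing through by 16940/961 gives the monic gcd b^2 + 3b + 12.

b^2 + 3b + 12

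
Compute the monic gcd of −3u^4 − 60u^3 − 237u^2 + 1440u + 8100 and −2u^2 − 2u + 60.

Euclidean algorithm in ℚ[u]:
  −3u^4 − 60u^3 − 237u^2 + 1440u + 8100 = ((3/2)u^2 + (57/2)u + 135)(−2u^2 − 2u + 60) + (0)
Last nonzero remainder: −2u^2 − 2u + 60. Dividing through by −2 gives the monic gcd u^2 + u − 30.

u^2 + u − 30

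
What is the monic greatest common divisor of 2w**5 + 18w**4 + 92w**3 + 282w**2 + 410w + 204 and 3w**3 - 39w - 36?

Repeated division with remainder:
  2w**5 + 18w**4 + 92w**3 + 282w**2 + 410w + 204 = ((2/3)w**2 + 6w + 118/3)(3w**3 - 39w - 36) + (540w**2 + 2160w + 1620)
  3w**3 - 39w - 36 = ((1/180)w - 1/45)(540w**2 + 2160w + 1620) + (0)
Last nonzero remainder: 540w**2 + 2160w + 1620. Dividing through by 540 gives the monic gcd w**2 + 4w + 3.

w**2 + 4w + 3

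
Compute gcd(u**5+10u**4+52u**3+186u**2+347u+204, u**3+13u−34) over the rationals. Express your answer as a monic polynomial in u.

By polynomial division,
  u**5+10u**4+52u**3+186u**2+347u+204 = (u**2+10u+39)(u**3+13u−34) + (90u**2+180u+1530)
  u**3+13u−34 = ((1/90)u−1/45)(90u**2+180u+1530) + (0)
Last nonzero remainder: 90u**2+180u+1530. Dividing through by 90 gives the monic gcd u**2+2u+17.

u**2+2u+17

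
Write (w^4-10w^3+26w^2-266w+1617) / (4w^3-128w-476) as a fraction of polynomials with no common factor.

(w^3-3w^2+5w-231)/(4w^2+28w+68)

By polynomial division,
  w^4-10w^3+26w^2-266w+1617 = ((1/4)w-5/2)(4w^3-128w-476) + (58w^2-467w+427)
  4w^3-128w-476 = ((2/29)w+467/841)(58w^2-467w+427) + ((85675/841)w-599725/841)
  58w^2-467w+427 = ((48778/85675)w-51301/85675)((85675/841)w-599725/841) + (0)
Last nonzero remainder: (85675/841)w-599725/841. Dividing through by 85675/841 gives the monic gcd w-7.
Cancel w-7 from numerator and denominator to get the reduced form.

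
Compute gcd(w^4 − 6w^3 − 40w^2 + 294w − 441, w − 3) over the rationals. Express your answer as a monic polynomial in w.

By polynomial division,
  w^4 − 6w^3 − 40w^2 + 294w − 441 = (w^3 − 3w^2 − 49w + 147)(w − 3) + (0)
The last nonzero remainder w − 3 is already monic.

w − 3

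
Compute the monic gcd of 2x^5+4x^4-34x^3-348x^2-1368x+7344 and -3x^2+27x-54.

By polynomial division,
  2x^5+4x^4-34x^3-348x^2-1368x+7344 = (-(2/3)x^3-(22/3)x^2-(128/3)x-136)(-3x^2+27x-54) + (0)
Last nonzero remainder: -3x^2+27x-54. Dividing through by -3 gives the monic gcd x^2-9x+18.

x^2-9x+18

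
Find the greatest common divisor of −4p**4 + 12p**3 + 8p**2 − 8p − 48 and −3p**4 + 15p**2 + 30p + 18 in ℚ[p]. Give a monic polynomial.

Euclidean algorithm in ℚ[p]:
  −4p**4 + 12p**3 + 8p**2 − 8p − 48 = (4/3)(−3p**4 + 15p**2 + 30p + 18) + (12p**3 − 12p**2 − 48p − 72)
  −3p**4 + 15p**2 + 30p + 18 = (−(1/4)p − 1/4)(12p**3 − 12p**2 − 48p − 72) + (0)
Last nonzero remainder: 12p**3 − 12p**2 − 48p − 72. Dividing through by 12 gives the monic gcd p**3 − p**2 − 4p − 6.

p**3 − p**2 − 4p − 6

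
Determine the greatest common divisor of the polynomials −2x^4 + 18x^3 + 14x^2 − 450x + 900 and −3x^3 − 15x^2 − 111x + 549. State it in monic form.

x − 3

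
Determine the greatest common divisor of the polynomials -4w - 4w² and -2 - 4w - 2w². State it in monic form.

By polynomial division,
  -4w² - 4w = (2)(-2w² - 4w - 2) + (4w + 4)
  -2w² - 4w - 2 = (-(1/2)w - 1/2)(4w + 4) + (0)
Last nonzero remainder: 4w + 4. Dividing through by 4 gives the monic gcd w + 1.

1 + w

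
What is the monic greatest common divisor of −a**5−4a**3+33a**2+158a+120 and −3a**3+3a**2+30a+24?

a**3−a**2−10a−8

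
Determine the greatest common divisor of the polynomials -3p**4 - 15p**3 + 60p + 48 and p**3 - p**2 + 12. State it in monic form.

Euclidean algorithm in ℚ[p]:
  -3p**4 - 15p**3 + 60p + 48 = (-3p - 18)(p**3 - p**2 + 12) + (-18p**2 + 96p + 264)
  p**3 - p**2 + 12 = (-(1/18)p - 13/54)(-18p**2 + 96p + 264) + ((340/9)p + 680/9)
  -18p**2 + 96p + 264 = (-(81/170)p + 297/85)((340/9)p + 680/9) + (0)
Last nonzero remainder: (340/9)p + 680/9. Dividing through by 340/9 gives the monic gcd p + 2.

p + 2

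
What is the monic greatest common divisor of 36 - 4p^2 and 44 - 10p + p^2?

1

Repeated division with remainder:
  -4p^2 + 36 = (-4)(p^2 - 10p + 44) + (-40p + 212)
  p^2 - 10p + 44 = (-(1/40)p + 47/400)(-40p + 212) + (1909/100)
  -40p + 212 = (-(4000/1909)p + 21200/1909)(1909/100) + (0)
The last nonzero remainder is the constant 1909/100, so the polynomials are coprime and gcd = 1.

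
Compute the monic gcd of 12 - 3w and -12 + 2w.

1

Repeated division with remainder:
  -3w + 12 = (-3/2)(2w - 12) + (-6)
  2w - 12 = (-(1/3)w + 2)(-6) + (0)
The last nonzero remainder is the constant -6, so the polynomials are coprime and gcd = 1.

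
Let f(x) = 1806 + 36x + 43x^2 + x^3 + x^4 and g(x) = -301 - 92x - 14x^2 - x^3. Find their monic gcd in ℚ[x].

43 + 7x + x^2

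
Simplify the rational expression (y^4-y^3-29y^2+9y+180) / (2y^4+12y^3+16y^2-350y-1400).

(y^2-9)/(2y^2+14y+70)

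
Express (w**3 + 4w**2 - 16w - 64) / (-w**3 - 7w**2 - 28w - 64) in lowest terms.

Apply the Euclidean algorithm:
  w**3 + 4w**2 - 16w - 64 = (-1)(-w**3 - 7w**2 - 28w - 64) + (-3w**2 - 44w - 128)
  -w**3 - 7w**2 - 28w - 64 = ((1/3)w - 23/9)(-3w**2 - 44w - 128) + (-(880/9)w - 3520/9)
  -3w**2 - 44w - 128 = ((27/880)w + 18/55)(-(880/9)w - 3520/9) + (0)
Last nonzero remainder: -(880/9)w - 3520/9. Dividing through by -880/9 gives the monic gcd w + 4.
Cancel w + 4 from numerator and denominator to get the reduced form.

(-w**2 + 16)/(w**2 + 3w + 16)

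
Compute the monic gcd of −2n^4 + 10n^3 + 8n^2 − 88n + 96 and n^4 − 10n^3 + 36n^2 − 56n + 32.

By polynomial division,
  −2n^4 + 10n^3 + 8n^2 − 88n + 96 = (−2)(n^4 − 10n^3 + 36n^2 − 56n + 32) + (−10n^3 + 80n^2 − 200n + 160)
  n^4 − 10n^3 + 36n^2 − 56n + 32 = (−(1/10)n + 1/5)(−10n^3 + 80n^2 − 200n + 160) + (0)
Last nonzero remainder: −10n^3 + 80n^2 − 200n + 160. Dividing through by −10 gives the monic gcd n^3 − 8n^2 + 20n − 16.

n^3 − 8n^2 + 20n − 16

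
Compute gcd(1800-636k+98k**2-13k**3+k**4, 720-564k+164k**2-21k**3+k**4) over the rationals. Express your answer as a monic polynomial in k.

Euclidean algorithm in ℚ[k]:
  k**4-13k**3+98k**2-636k+1800 = (k**4-21k**3+164k**2-564k+720) + (8k**3-66k**2-72k+1080)
  k**4-21k**3+164k**2-564k+720 = ((1/8)k-51/32)(8k**3-66k**2-72k+1080) + ((1085/16)k**2-(3255/4)k+9765/4)
  8k**3-66k**2-72k+1080 = ((128/1085)k+96/217)((1085/16)k**2-(3255/4)k+9765/4) + (0)
Last nonzero remainder: (1085/16)k**2-(3255/4)k+9765/4. Dividing through by 1085/16 gives the monic gcd k**2-12k+36.

36-12k+k**2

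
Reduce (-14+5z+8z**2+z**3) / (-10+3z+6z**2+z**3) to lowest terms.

By polynomial division,
  z**3+8z**2+5z-14 = (z**3+6z**2+3z-10) + (2z**2+2z-4)
  z**3+6z**2+3z-10 = ((1/2)z+5/2)(2z**2+2z-4) + (0)
Last nonzero remainder: 2z**2+2z-4. Dividing through by 2 gives the monic gcd z**2+z-2.
Cancel z**2+z-2 from numerator and denominator to get the reduced form.

(7+z)/(5+z)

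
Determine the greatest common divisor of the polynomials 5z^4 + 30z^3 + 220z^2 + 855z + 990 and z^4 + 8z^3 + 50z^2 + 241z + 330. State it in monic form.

Repeated division with remainder:
  5z^4 + 30z^3 + 220z^2 + 855z + 990 = (5)(z^4 + 8z^3 + 50z^2 + 241z + 330) + (−10z^3 − 30z^2 − 350z − 660)
  z^4 + 8z^3 + 50z^2 + 241z + 330 = (−(1/10)z − 1/2)(−10z^3 − 30z^2 − 350z − 660) + (0)
Last nonzero remainder: −10z^3 − 30z^2 − 350z − 660. Dividing through by −10 gives the monic gcd z^3 + 3z^2 + 35z + 66.

z^3 + 3z^2 + 35z + 66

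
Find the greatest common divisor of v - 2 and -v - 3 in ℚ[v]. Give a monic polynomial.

By polynomial division,
  v - 2 = (-1)(-v - 3) + (-5)
  -v - 3 = ((1/5)v + 3/5)(-5) + (0)
The last nonzero remainder is the constant -5, so the polynomials are coprime and gcd = 1.

1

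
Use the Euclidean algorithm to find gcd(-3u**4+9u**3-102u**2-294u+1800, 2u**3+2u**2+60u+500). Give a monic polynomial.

Repeated division with remainder:
  -3u**4+9u**3-102u**2-294u+1800 = (-(3/2)u+6)(2u**3+2u**2+60u+500) + (-24u**2+96u-1200)
  2u**3+2u**2+60u+500 = (-(1/12)u-5/12)(-24u**2+96u-1200) + (0)
Last nonzero remainder: -24u**2+96u-1200. Dividing through by -24 gives the monic gcd u**2-4u+50.

u**2-4u+50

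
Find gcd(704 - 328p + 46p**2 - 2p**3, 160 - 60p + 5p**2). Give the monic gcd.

Apply the Euclidean algorithm:
  -2p**3 + 46p**2 - 328p + 704 = (-(2/5)p + 22/5)(5p**2 - 60p + 160) + (0)
Last nonzero remainder: 5p**2 - 60p + 160. Dividing through by 5 gives the monic gcd p**2 - 12p + 32.

32 - 12p + p**2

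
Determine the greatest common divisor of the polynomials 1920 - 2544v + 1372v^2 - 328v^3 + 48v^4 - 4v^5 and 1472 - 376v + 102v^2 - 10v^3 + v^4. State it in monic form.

32 - 4v + v^2

Apply the Euclidean algorithm:
  -4v^5 + 48v^4 - 328v^3 + 1372v^2 - 2544v + 1920 = (-4v + 8)(v^4 - 10v^3 + 102v^2 - 376v + 1472) + (160v^3 - 948v^2 + 6352v - 9856)
  v^4 - 10v^3 + 102v^2 - 376v + 1472 = ((1/160)v - 163/6400)(160v^3 - 948v^2 + 6352v - 9856) + ((61049/1600)v^2 - (61049/400)v + 61049/50)
  160v^3 - 948v^2 + 6352v - 9856 = ((256000/61049)v - 492800/61049)((61049/1600)v^2 - (61049/400)v + 61049/50) + (0)
Last nonzero remainder: (61049/1600)v^2 - (61049/400)v + 61049/50. Dividing through by 61049/1600 gives the monic gcd v^2 - 4v + 32.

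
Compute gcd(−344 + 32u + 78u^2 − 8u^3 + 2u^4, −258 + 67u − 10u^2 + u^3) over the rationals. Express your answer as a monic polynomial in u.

Euclidean algorithm in ℚ[u]:
  2u^4 − 8u^3 + 78u^2 + 32u − 344 = (2u + 12)(u^3 − 10u^2 + 67u − 258) + (64u^2 − 256u + 2752)
  u^3 − 10u^2 + 67u − 258 = ((1/64)u − 3/32)(64u^2 − 256u + 2752) + (0)
Last nonzero remainder: 64u^2 − 256u + 2752. Dividing through by 64 gives the monic gcd u^2 − 4u + 43.

43 − 4u + u^2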